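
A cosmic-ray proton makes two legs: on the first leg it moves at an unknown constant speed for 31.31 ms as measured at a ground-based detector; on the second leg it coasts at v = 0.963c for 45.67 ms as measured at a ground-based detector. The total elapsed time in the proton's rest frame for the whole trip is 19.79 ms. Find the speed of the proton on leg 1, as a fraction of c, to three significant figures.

Leg 1: speed unknown; τ_1 = 31.31/γ_1.
Leg 2: γ = 1/√(1 − 0.963²) = 1/√0.07263 = 3.711; τ_2 = 45.67/3.711 = 12.31 ms.
Total proper time: τ_1 + 12.31 = 19.79, so τ_1 = 19.79 − 12.31 = 7.482 ms.
γ_1 = 31.31/7.482 = 4.185; β = √(1 − 1/γ²) = √0.9429.

β = 0.971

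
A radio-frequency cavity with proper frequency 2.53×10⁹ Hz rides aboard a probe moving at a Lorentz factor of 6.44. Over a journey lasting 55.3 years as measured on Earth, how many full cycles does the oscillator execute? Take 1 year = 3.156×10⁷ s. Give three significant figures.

N = 6.86×10¹⁷

γ = 6.44
The oscillator's own cycle count is N = f × τ where τ is the proper time aboard the probe. τ = Δt/γ = 55.3/6.440 = 8.587 years = 2.710×10⁸ s.
N = 2.53×10⁹ × 2.710×10⁸ = 6.856×10¹⁷.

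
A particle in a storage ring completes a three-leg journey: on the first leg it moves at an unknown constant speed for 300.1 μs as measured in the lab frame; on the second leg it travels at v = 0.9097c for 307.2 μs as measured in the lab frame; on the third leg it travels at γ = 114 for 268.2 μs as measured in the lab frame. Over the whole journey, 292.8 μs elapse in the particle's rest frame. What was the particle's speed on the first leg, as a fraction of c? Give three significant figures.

Leg 1: speed unknown; τ_1 = 300.1/γ_1.
Leg 2: γ = 1/√(1 − 0.9097²) = 1/√0.1724 = 2.408; τ_2 = 307.2/2.408 = 127.6 μs.
Leg 3: γ = 114; τ_3 = 268.2/114.0 = 2.353 μs.
Total proper time: τ_1 + 127.6 + 2.353 = 292.8, so τ_1 = 292.8 − 129.9 = 162.9 μs.
γ_1 = 300.1/162.9 = 1.842; β = √(1 − 1/γ²) = √0.7054.

β = 0.840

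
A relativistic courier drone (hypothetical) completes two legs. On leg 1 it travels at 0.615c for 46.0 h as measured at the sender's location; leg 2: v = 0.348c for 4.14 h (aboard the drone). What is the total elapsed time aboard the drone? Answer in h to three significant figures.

τ = 40.4 h

Leg 1: γ = 1/√(1 − 0.615²) = 1/√0.6218 = 1.268; τ_1 = 46.0/1.268 = 36.27 h.
Leg 2: 4.14 h is already measured aboard the drone.
Total: 36.27 + 4.140 h.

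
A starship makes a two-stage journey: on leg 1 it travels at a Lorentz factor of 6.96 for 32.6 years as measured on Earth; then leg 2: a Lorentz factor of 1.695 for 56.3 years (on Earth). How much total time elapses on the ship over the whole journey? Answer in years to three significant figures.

Leg 1: γ = 6.96; τ_1 = 32.6/6.960 = 4.684 years.
Leg 2: γ = 1.695; τ_2 = 56.3/1.695 = 33.22 years.
Total: 4.684 + 33.22 years.

τ = 37.9 years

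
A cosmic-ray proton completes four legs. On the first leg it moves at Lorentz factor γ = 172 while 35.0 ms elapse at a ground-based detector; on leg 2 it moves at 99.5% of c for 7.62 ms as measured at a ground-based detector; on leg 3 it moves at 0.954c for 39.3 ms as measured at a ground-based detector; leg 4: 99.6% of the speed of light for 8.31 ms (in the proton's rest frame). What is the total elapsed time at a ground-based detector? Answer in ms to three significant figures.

Leg 1: 35.0 ms is already measured at a ground-based detector.
Leg 2: 7.62 ms is already measured at a ground-based detector.
Leg 3: 39.3 ms is already measured at a ground-based detector.
Leg 4: β = 0.996; γ = 1/√(1 − 0.996²) = 1/√0.007984 = 11.19; Δt_4 = 11.19 × 8.31 = 93.00 ms.
Total: 35.00 + 7.620 + 39.30 + 93.00 ms.

Δt = 175 ms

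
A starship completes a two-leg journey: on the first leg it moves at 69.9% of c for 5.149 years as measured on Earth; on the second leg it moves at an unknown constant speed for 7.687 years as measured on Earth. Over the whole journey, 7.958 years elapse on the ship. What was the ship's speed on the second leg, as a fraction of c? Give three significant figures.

Leg 1: β = 0.699; γ = 1/√(1 − 0.699²) = 1/√0.5114 = 1.398; τ_1 = 5.149/1.398 = 3.682 years.
Leg 2: speed unknown; τ_2 = 7.687/γ_2.
Total proper time: 3.682 + τ_2 = 7.958, so τ_2 = 7.958 − 3.682 = 4.276 years.
γ_2 = 7.687/4.276 = 1.798; β = √(1 − 1/γ²) = √0.6906.

β = 0.831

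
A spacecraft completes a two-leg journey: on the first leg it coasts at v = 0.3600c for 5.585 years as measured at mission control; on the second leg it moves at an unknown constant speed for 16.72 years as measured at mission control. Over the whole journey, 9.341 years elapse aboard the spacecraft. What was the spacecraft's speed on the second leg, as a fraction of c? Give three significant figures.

Leg 1: γ = 1/√(1 − 0.3600²) = 1/√0.8704 = 1.072; τ_1 = 5.585/1.072 = 5.211 years.
Leg 2: speed unknown; τ_2 = 16.72/γ_2.
Total proper time: 5.211 + τ_2 = 9.341, so τ_2 = 9.341 − 5.211 = 4.130 years.
γ_2 = 16.72/4.130 = 4.048; β = √(1 − 1/γ²) = √0.9390.

β = 0.969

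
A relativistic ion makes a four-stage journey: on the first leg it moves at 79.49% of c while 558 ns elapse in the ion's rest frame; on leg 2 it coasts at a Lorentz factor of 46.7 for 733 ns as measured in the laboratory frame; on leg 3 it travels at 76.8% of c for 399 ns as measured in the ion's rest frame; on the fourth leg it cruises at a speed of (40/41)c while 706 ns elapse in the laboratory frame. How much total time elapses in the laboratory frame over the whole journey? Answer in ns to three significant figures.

Leg 1: β = 0.7949; γ = 1/√(1 − 0.7949²) = 1/√0.3681 = 1.648; Δt_1 = 1.648 × 558 = 919.7 ns.
Leg 2: 733 ns is already measured in the laboratory frame.
Leg 3: β = 0.768; γ = 1/√(1 − 0.768²) = 1/√0.4102 = 1.561; Δt_3 = 1.561 × 399 = 623.0 ns.
Leg 4: 706 ns is already measured in the laboratory frame.
Total: 919.7 + 733.0 + 623.0 + 706.0 ns.

Δt = 2980 ns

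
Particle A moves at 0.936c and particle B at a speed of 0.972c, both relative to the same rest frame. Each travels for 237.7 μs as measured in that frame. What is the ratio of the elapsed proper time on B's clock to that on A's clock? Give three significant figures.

τ_B/τ_A = 0.668

A: γ = 1/√(1 − 0.936²) = 1/√0.1239 = 2.841. B: γ = 1/√(1 − 0.972²) = 1/√0.05522 = 4.256.
τ_A/τ_B = γ_B/γ_A = 4.256/2.841 = 1.498, so τ_B/τ_A = 0.6676.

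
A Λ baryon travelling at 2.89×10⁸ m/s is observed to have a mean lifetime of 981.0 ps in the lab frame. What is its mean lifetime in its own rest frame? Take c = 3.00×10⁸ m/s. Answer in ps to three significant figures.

β = 2.89×10⁸/3.00×10⁸ = 0.9633; γ = 1/√(1 − 0.9633²) = 3.727
The lab-frame lifetime is the dilated interval; the proper lifetime is τ₀ = Δt/γ = 981.0/3.727 ps.

τ₀ = 263 ps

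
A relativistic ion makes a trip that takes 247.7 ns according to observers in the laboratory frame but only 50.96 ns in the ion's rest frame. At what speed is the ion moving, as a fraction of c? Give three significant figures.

β = 0.979

The proper time is measured in the ion's rest frame (both events occur at the ion's location); Δt is measured in the laboratory frame. γ = Δt/τ = 247.7/50.96 = 4.861.
β = √(1 − 1/γ²) = √(1 − 0.04233) = √0.9577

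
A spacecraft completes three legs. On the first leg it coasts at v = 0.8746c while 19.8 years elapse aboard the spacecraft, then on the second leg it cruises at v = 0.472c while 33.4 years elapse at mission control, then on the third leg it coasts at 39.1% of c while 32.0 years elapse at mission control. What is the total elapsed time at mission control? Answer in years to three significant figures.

Leg 1: γ = 1/√(1 − 0.8746²) = 1/√0.2351 = 2.063; Δt_1 = 2.063 × 19.8 = 40.84 years.
Leg 2: 33.4 years is already measured at mission control.
Leg 3: 32.0 years is already measured at mission control.
Total: 40.84 + 33.40 + 32.00 years.

Δt = 106 years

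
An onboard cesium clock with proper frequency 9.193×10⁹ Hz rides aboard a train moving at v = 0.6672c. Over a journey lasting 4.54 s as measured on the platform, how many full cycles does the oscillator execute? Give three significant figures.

γ = 1/√(1 − 0.6672²) = 1/√0.5548 = 1.343
The oscillator's own cycle count is N = f × τ where τ is the proper time on the train. τ = Δt/γ = 4.54/1.343 = 3.382 s = 3.382×10⁰ s.
N = 9.193×10⁹ × 3.382×10⁰ = 3.109×10¹⁰.

N = 3.11×10¹⁰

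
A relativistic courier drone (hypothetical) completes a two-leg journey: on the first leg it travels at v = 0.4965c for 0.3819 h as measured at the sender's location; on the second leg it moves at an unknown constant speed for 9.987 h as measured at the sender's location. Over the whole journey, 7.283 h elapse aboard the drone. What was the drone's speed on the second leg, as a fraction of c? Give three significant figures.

β = 0.718

Leg 1: γ = 1/√(1 − 0.4965²) = 1/√0.7535 = 1.152; τ_1 = 0.3819/1.152 = 0.3315 h.
Leg 2: speed unknown; τ_2 = 9.987/γ_2.
Total proper time: 0.3315 + τ_2 = 7.283, so τ_2 = 7.283 − 0.3315 = 6.951 h.
γ_2 = 9.987/6.951 = 1.437; β = √(1 − 1/γ²) = √0.5155.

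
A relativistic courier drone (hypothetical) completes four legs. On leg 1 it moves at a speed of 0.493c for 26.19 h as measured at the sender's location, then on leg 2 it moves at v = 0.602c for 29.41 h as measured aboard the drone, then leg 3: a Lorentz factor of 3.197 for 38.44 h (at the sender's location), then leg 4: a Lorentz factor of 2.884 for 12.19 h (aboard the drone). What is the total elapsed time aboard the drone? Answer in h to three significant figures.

Leg 1: γ = 1/√(1 − 0.493²) = 1/√0.7570 = 1.149; τ_1 = 26.19/1.149 = 22.79 h.
Leg 2: 29.41 h is already measured aboard the drone.
Leg 3: γ = 3.197; τ_3 = 38.44/3.197 = 12.02 h.
Leg 4: 12.19 h is already measured aboard the drone.
Total: 22.79 + 29.41 + 12.02 + 12.19 h.

τ = 76.4 h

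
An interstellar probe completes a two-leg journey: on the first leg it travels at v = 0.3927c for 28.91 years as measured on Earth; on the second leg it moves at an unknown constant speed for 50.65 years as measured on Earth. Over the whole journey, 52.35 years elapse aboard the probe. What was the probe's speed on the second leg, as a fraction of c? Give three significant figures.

β = 0.861

Leg 1: γ = 1/√(1 − 0.3927²) = 1/√0.8458 = 1.087; τ_1 = 28.91/1.087 = 26.59 years.
Leg 2: speed unknown; τ_2 = 50.65/γ_2.
Total proper time: 26.59 + τ_2 = 52.35, so τ_2 = 52.35 − 26.59 = 25.76 years.
γ_2 = 50.65/25.76 = 1.966; β = √(1 − 1/γ²) = √0.7413.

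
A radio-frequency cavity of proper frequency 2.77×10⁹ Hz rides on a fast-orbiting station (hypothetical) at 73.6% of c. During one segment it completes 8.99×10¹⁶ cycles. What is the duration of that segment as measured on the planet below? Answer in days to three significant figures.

Δt = 555 days

β = 0.736; γ = 1/√(1 − 0.736²) = 1/√0.4583 = 1.477
Proper time for N cycles: τ = N/f = 8.99×10¹⁶/(2.77×10⁹) = 3.245×10⁷ s = 375.6 days.
Lab-frame duration Δt = γτ = 1.477 × 375.6 = 554.9 days.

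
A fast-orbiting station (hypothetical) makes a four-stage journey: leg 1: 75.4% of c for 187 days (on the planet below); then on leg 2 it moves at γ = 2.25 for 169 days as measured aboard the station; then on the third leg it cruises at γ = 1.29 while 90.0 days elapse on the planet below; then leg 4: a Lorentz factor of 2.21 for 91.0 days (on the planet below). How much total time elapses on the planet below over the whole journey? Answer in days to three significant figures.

Leg 1: 187 days is already measured on the planet below.
Leg 2: γ = 2.25; Δt_2 = 2.250 × 169 = 380.2 days.
Leg 3: 90.0 days is already measured on the planet below.
Leg 4: 91.0 days is already measured on the planet below.
Total: 187.0 + 380.2 + 90.00 + 91.00 days.

Δt = 748 days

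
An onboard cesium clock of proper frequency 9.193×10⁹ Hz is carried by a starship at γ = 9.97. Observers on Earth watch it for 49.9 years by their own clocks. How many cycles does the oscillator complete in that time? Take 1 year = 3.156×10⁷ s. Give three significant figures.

γ = 9.97
During 49.9 years of lab time, the oscillator's proper time advances by τ = Δt/γ = 49.9/9.970 = 5.005 years = 1.580×10⁸ s.
N = f × τ = 9.193×10⁹ × 1.580×10⁸ = 1.452×10¹⁸.

N = 1.45×10¹⁸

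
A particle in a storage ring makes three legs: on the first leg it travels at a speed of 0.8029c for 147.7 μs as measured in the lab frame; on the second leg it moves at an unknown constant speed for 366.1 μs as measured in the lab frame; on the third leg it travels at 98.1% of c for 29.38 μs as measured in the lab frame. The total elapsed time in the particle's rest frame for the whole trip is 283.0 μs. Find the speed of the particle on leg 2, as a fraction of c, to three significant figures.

Leg 1: γ = 1/√(1 − 0.8029²) = 1/√0.3554 = 1.678; τ_1 = 147.7/1.678 = 88.05 μs.
Leg 2: speed unknown; τ_2 = 366.1/γ_2.
Leg 3: β = 0.981; γ = 1/√(1 − 0.981²) = 1/√0.03764 = 5.154; τ_3 = 29.38/5.154 = 5.700 μs.
Total proper time: 88.05 + τ_2 + 5.700 = 283.0, so τ_2 = 283.0 − 93.75 = 189.3 μs.
γ_2 = 366.1/189.3 = 1.934; β = √(1 − 1/γ²) = √0.7328.

β = 0.856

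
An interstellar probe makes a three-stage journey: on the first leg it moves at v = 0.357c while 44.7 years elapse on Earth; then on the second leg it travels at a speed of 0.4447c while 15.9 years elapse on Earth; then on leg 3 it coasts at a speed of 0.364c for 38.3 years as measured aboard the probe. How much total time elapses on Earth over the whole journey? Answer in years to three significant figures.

Δt = 102 years

Leg 1: 44.7 years is already measured on Earth.
Leg 2: 15.9 years is already measured on Earth.
Leg 3: γ = 1/√(1 − 0.364²) = 1/√0.8675 = 1.074; Δt_3 = 1.074 × 38.3 = 41.12 years.
Total: 44.70 + 15.90 + 41.12 years.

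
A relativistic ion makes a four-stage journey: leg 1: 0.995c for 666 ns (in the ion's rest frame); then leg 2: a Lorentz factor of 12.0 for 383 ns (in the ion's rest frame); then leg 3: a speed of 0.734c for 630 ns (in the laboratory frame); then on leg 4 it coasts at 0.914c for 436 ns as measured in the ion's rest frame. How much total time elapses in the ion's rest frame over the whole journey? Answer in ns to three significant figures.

Leg 1: 666 ns is already measured in the ion's rest frame.
Leg 2: 383 ns is already measured in the ion's rest frame.
Leg 3: γ = 1/√(1 − 0.734²) = 1/√0.4612 = 1.472; τ_3 = 630/1.472 = 427.9 ns.
Leg 4: 436 ns is already measured in the ion's rest frame.
Total: 666.0 + 383.0 + 427.9 + 436.0 ns.

τ = 1910 ns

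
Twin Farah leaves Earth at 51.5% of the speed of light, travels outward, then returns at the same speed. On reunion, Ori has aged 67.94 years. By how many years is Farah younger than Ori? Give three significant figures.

Δt − τ = 9.70 years

β = 0.515; γ = 1/√(1 − 0.515²) = 1/√0.7348 = 1.167
Farah's elapsed proper time: τ = 67.94/1.167 = 58.24 years.
Age gap = Δt − τ = 67.94 − 58.24 years.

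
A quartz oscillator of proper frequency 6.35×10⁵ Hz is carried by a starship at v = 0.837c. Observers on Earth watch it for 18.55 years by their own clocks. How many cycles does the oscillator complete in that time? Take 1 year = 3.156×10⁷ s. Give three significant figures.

γ = 1/√(1 − 0.837²) = 1/√0.2994 = 1.827
During 18.55 years of lab time, the oscillator's proper time advances by τ = Δt/γ = 18.55/1.827 = 10.15 years = 3.204×10⁸ s.
N = f × τ = 6.35×10⁵ × 3.204×10⁸ = 2.034×10¹⁴.

N = 2.03×10¹⁴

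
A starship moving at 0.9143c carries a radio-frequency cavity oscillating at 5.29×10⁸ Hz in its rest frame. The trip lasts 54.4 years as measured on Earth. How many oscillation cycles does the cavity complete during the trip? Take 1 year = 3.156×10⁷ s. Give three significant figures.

γ = 1/√(1 − 0.9143²) = 1/√0.1641 = 2.469
The oscillator's own cycle count is N = f × τ where τ is the proper time on the ship. τ = Δt/γ = 54.4/2.469 = 22.03 years = 6.954×10⁸ s.
N = 5.29×10⁸ × 6.954×10⁸ = 3.679×10¹⁷.

N = 3.68×10¹⁷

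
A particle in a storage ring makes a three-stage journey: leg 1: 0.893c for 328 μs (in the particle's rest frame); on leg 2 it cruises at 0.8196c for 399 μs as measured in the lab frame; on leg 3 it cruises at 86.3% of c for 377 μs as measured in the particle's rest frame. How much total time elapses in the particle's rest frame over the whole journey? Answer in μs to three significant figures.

τ = 934 μs

Leg 1: 328 μs is already measured in the particle's rest frame.
Leg 2: γ = 1/√(1 − 0.8196²) = 1/√0.3283 = 1.745; τ_2 = 399/1.745 = 228.6 μs.
Leg 3: 377 μs is already measured in the particle's rest frame.
Total: 328.0 + 228.6 + 377.0 μs.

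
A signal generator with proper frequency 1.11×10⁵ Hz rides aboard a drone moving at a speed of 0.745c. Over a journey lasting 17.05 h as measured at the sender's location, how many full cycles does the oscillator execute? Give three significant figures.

N = 4.54×10⁹

γ = 1/√(1 − 0.745²) = 1/√0.4450 = 1.499
The oscillator's own cycle count is N = f × τ where τ is the proper time aboard the drone. τ = Δt/γ = 17.05/1.499 = 11.37 h = 4.094×10⁴ s.
N = 1.11×10⁵ × 4.094×10⁴ = 4.545×10⁹.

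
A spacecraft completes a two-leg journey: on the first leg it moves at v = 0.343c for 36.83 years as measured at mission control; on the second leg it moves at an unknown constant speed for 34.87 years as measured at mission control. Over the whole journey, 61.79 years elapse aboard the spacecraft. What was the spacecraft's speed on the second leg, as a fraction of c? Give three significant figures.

β = 0.626

Leg 1: γ = 1/√(1 − 0.343²) = 1/√0.8824 = 1.065; τ_1 = 36.83/1.065 = 34.60 years.
Leg 2: speed unknown; τ_2 = 34.87/γ_2.
Total proper time: 34.60 + τ_2 = 61.79, so τ_2 = 61.79 − 34.60 = 27.19 years.
γ_2 = 34.87/27.19 = 1.282; β = √(1 − 1/γ²) = √0.3918.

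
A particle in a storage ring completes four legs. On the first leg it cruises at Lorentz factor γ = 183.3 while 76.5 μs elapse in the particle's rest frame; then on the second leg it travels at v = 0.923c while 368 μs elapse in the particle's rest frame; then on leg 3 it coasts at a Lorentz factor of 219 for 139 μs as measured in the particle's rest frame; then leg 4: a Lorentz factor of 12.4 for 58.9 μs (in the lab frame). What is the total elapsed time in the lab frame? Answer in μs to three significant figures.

Leg 1: γ = 183.3; Δt_1 = 183.3 × 76.5 = 1.402×10⁴ μs.
Leg 2: γ = 1/√(1 − 0.923²) = 1/√0.1481 = 2.599; Δt_2 = 2.599 × 368 = 956.3 μs.
Leg 3: γ = 219; Δt_3 = 219.0 × 139 = 3.044×10⁴ μs.
Leg 4: 58.9 μs is already measured in the lab frame.
Total: 1.402×10⁴ + 956.3 + 3.044×10⁴ + 58.90 μs.

Δt = 4.55×10⁴ μs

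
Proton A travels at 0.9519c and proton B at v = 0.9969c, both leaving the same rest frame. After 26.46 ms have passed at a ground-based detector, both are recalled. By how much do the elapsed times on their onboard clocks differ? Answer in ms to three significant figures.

|τ_A − τ_B| = 6.03 ms

A: γ = 1/√(1 − 0.9519²) = 1/√0.09389 = 3.264; τ_A = 26.46/3.264 = 8.108 ms.
B: γ = 1/√(1 − 0.9969²) = 1/√0.006190 = 12.71; τ_B = 26.46/12.71 = 2.082 ms.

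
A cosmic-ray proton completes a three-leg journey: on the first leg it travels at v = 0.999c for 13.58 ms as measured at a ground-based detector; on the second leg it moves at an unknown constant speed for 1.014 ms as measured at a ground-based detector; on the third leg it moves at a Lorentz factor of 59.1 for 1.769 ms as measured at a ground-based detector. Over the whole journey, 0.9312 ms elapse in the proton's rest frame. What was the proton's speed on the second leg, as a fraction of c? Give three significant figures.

Leg 1: γ = 1/√(1 − 0.999²) = 1/√0.001999 = 22.37; τ_1 = 13.58/22.37 = 0.6072 ms.
Leg 2: speed unknown; τ_2 = 1.014/γ_2.
Leg 3: γ = 59.1; τ_3 = 1.769/59.10 = 0.02993 ms.
Total proper time: 0.6072 + τ_2 + 0.02993 = 0.9312, so τ_2 = 0.9312 − 0.6371 = 0.2941 ms.
γ_2 = 1.014/0.2941 = 3.448; β = √(1 − 1/γ²) = √0.9159.

β = 0.957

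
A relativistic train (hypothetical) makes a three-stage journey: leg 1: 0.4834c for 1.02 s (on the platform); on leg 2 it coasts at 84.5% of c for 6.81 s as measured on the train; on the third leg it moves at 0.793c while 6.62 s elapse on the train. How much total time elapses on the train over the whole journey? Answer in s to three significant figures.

Leg 1: γ = 1/√(1 − 0.4834²) = 1/√0.7663 = 1.142; τ_1 = 1.02/1.142 = 0.8929 s.
Leg 2: 6.81 s is already measured on the train.
Leg 3: 6.62 s is already measured on the train.
Total: 0.8929 + 6.810 + 6.620 s.

τ = 14.3 s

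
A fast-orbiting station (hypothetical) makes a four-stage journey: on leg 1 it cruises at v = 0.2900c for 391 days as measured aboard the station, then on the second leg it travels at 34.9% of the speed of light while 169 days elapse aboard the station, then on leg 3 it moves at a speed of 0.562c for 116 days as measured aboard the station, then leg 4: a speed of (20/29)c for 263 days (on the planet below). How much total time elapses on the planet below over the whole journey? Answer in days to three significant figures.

Leg 1: γ = 1/√(1 − 0.2900²) = 1/√0.9159 = 1.045; Δt_1 = 1.045 × 391 = 408.6 days.
Leg 2: β = 0.349; γ = 1/√(1 − 0.349²) = 1/√0.8782 = 1.067; Δt_2 = 1.067 × 169 = 180.3 days.
Leg 3: γ = 1/√(1 − 0.562²) = 1/√0.6842 = 1.209; Δt_3 = 1.209 × 116 = 140.2 days.
Leg 4: 263 days is already measured on the planet below.
Total: 408.6 + 180.3 + 140.2 + 263.0 days.

Δt = 992 days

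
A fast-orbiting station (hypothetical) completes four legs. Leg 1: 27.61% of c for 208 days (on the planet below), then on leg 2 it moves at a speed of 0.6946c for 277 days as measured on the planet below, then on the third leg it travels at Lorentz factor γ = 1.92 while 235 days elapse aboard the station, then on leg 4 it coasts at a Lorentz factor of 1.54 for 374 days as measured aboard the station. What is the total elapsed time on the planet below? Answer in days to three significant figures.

Δt = 1510 days

Leg 1: 208 days is already measured on the planet below.
Leg 2: 277 days is already measured on the planet below.
Leg 3: γ = 1.92; Δt_3 = 1.920 × 235 = 451.2 days.
Leg 4: γ = 1.54; Δt_4 = 1.540 × 374 = 576.0 days.
Total: 208.0 + 277.0 + 451.2 + 576.0 days.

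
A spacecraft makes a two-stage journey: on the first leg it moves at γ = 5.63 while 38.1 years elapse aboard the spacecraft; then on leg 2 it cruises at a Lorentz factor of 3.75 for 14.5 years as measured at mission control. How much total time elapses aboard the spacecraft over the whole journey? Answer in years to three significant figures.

Leg 1: 38.1 years is already measured aboard the spacecraft.
Leg 2: γ = 3.75; τ_2 = 14.5/3.750 = 3.867 years.
Total: 38.10 + 3.867 years.

τ = 42.0 years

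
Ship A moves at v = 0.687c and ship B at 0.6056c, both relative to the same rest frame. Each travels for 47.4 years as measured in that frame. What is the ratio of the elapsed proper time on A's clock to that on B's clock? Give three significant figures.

A: γ = 1/√(1 − 0.687²) = 1/√0.5280 = 1.376. B: γ = 1/√(1 − 0.6056²) = 1/√0.6332 = 1.257.
τ_A/τ_B = γ_B/γ_A = 1.257/1.376 = 0.9132, so τ_A/τ_B = 0.9132.

τ_A/τ_B = 0.913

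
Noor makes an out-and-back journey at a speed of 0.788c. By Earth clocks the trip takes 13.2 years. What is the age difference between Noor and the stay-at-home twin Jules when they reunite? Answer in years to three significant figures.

Δt − τ = 5.07 years

γ = 1/√(1 − 0.788²) = 1/√0.3791 = 1.624
Noor's elapsed proper time: τ = 13.2/1.624 = 8.127 years.
Age gap = Δt − τ = 13.2 − 8.127 years.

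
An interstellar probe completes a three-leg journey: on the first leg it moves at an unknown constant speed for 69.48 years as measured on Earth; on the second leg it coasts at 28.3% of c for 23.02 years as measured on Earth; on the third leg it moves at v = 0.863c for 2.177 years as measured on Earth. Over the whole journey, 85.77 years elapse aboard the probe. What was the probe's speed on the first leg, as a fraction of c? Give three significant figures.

Leg 1: speed unknown; τ_1 = 69.48/γ_1.
Leg 2: β = 0.283; γ = 1/√(1 − 0.283²) = 1/√0.9199 = 1.043; τ_2 = 23.02/1.043 = 22.08 years.
Leg 3: γ = 1/√(1 − 0.863²) = 1/√0.2552 = 1.979; τ_3 = 2.177/1.979 = 1.100 years.
Total proper time: τ_1 + 22.08 + 1.100 = 85.77, so τ_1 = 85.77 − 23.18 = 62.59 years.
γ_1 = 69.48/62.59 = 1.110; β = √(1 − 1/γ²) = √0.1885.

β = 0.434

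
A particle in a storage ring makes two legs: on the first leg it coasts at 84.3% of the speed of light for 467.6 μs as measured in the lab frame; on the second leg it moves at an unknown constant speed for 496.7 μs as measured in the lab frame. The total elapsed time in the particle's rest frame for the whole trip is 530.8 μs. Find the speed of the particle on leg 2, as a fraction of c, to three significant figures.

Leg 1: β = 0.843; γ = 1/√(1 − 0.843²) = 1/√0.2894 = 1.859; τ_1 = 467.6/1.859 = 251.5 μs.
Leg 2: speed unknown; τ_2 = 496.7/γ_2.
Total proper time: 251.5 + τ_2 = 530.8, so τ_2 = 530.8 − 251.5 = 279.3 μs.
γ_2 = 496.7/279.3 = 1.779; β = √(1 − 1/γ²) = √0.6839.

β = 0.827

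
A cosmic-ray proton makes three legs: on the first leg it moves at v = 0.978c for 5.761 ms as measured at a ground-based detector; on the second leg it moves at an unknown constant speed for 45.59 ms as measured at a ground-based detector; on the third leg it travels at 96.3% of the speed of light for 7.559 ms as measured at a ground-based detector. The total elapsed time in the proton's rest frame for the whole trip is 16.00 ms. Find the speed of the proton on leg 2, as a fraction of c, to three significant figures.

Leg 1: γ = 1/√(1 − 0.978²) = 1/√0.04352 = 4.794; τ_1 = 5.761/4.794 = 1.202 ms.
Leg 2: speed unknown; τ_2 = 45.59/γ_2.
Leg 3: β = 0.963; γ = 1/√(1 − 0.963²) = 1/√0.07263 = 3.711; τ_3 = 7.559/3.711 = 2.037 ms.
Total proper time: 1.202 + τ_2 + 2.037 = 16.00, so τ_2 = 16.00 − 3.239 = 12.76 ms.
γ_2 = 45.59/12.76 = 3.573; β = √(1 − 1/γ²) = √0.9217.

β = 0.960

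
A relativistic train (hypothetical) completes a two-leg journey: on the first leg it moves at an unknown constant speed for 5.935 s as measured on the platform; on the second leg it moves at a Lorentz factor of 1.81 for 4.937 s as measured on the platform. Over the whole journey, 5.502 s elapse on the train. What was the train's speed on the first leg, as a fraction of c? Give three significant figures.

β = 0.884

Leg 1: speed unknown; τ_1 = 5.935/γ_1.
Leg 2: γ = 1.81; τ_2 = 4.937/1.810 = 2.728 s.
Total proper time: τ_1 + 2.728 = 5.502, so τ_1 = 5.502 − 2.728 = 2.774 s.
γ_1 = 5.935/2.774 = 2.139; β = √(1 − 1/γ²) = √0.7815.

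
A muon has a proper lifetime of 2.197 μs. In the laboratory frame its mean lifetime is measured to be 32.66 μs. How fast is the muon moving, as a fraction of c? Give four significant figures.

γ = Δt/τ₀ = 32.66/2.197 = 14.87
β = √(1 − 1/γ²) = √(1 − 0.004525) = √0.9955

β = 0.9977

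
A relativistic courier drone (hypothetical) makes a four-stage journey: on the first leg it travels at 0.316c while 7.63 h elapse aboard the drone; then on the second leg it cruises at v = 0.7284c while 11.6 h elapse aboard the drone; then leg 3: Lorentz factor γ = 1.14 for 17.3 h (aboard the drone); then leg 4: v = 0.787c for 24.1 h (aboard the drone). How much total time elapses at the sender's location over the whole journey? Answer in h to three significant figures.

Leg 1: γ = 1/√(1 − 0.316²) = 1/√0.9001 = 1.054; Δt_1 = 1.054 × 7.63 = 8.042 h.
Leg 2: γ = 1/√(1 − 0.7284²) = 1/√0.4694 = 1.460; Δt_2 = 1.460 × 11.6 = 16.93 h.
Leg 3: γ = 1.14; Δt_3 = 1.140 × 17.3 = 19.72 h.
Leg 4: γ = 1/√(1 − 0.787²) = 1/√0.3806 = 1.621; Δt_4 = 1.621 × 24.1 = 39.06 h.
Total: 8.042 + 16.93 + 19.72 + 39.06 h.

Δt = 83.8 h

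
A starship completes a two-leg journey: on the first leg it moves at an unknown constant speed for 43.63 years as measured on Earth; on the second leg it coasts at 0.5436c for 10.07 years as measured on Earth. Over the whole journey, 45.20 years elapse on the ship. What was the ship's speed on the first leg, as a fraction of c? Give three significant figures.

β = 0.539

Leg 1: speed unknown; τ_1 = 43.63/γ_1.
Leg 2: γ = 1/√(1 − 0.5436²) = 1/√0.7045 = 1.191; τ_2 = 10.07/1.191 = 8.452 years.
Total proper time: τ_1 + 8.452 = 45.20, so τ_1 = 45.20 − 8.452 = 36.75 years.
γ_1 = 43.63/36.75 = 1.187; β = √(1 − 1/γ²) = √0.2906.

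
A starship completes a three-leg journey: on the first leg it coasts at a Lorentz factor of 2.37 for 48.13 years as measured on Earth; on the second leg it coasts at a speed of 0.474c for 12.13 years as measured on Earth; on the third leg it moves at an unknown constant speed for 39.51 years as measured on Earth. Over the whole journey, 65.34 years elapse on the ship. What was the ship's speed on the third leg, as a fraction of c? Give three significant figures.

β = 0.494

Leg 1: γ = 2.37; τ_1 = 48.13/2.370 = 20.31 years.
Leg 2: γ = 1/√(1 − 0.474²) = 1/√0.7753 = 1.136; τ_2 = 12.13/1.136 = 10.68 years.
Leg 3: speed unknown; τ_3 = 39.51/γ_3.
Total proper time: 20.31 + 10.68 + τ_3 = 65.34, so τ_3 = 65.34 − 30.99 = 34.35 years.
γ_3 = 39.51/34.35 = 1.150; β = √(1 − 1/γ²) = √0.2441.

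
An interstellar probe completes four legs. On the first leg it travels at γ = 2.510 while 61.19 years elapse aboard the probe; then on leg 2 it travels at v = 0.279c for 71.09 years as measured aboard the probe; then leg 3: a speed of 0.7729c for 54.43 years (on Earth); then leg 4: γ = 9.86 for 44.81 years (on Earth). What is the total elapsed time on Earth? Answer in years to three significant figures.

Δt = 327 years

Leg 1: γ = 2.510; Δt_1 = 2.510 × 61.19 = 153.6 years.
Leg 2: γ = 1/√(1 − 0.279²) = 1/√0.9222 = 1.041; Δt_2 = 1.041 × 71.09 = 74.03 years.
Leg 3: 54.43 years is already measured on Earth.
Leg 4: 44.81 years is already measured on Earth.
Total: 153.6 + 74.03 + 54.43 + 44.81 years.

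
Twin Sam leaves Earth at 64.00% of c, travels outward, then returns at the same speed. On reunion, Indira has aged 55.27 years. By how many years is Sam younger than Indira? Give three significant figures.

β = 0.6400; γ = 1/√(1 − 0.6400²) = 1/√0.5904 = 1.301
Sam's elapsed proper time: τ = 55.27/1.301 = 42.47 years.
Age gap = Δt − τ = 55.27 − 42.47 years.

Δt − τ = 12.8 years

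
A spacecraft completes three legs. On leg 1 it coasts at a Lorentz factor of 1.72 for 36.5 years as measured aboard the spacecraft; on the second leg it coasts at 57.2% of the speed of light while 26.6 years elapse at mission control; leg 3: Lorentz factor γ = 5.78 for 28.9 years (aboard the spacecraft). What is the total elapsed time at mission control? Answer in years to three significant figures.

Δt = 256 years

Leg 1: γ = 1.72; Δt_1 = 1.720 × 36.5 = 62.78 years.
Leg 2: 26.6 years is already measured at mission control.
Leg 3: γ = 5.78; Δt_3 = 5.780 × 28.9 = 167.0 years.
Total: 62.78 + 26.60 + 167.0 years.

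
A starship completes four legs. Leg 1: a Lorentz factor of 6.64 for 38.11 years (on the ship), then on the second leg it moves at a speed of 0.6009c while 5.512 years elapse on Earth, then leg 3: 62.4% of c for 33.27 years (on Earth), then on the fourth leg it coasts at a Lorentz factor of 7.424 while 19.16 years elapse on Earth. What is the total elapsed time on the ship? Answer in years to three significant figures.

Leg 1: 38.11 years is already measured on the ship.
Leg 2: γ = 1/√(1 − 0.6009²) = 1/√0.6389 = 1.251; τ_2 = 5.512/1.251 = 4.406 years.
Leg 3: β = 0.624; γ = 1/√(1 − 0.624²) = 1/√0.6106 = 1.280; τ_3 = 33.27/1.280 = 26.00 years.
Leg 4: γ = 7.424; τ_4 = 19.16/7.424 = 2.581 years.
Total: 38.11 + 4.406 + 26.00 + 2.581 years.

τ = 71.1 years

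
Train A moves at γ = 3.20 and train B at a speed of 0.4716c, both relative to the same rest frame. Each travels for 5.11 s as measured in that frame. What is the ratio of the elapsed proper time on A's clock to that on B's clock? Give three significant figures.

A: γ = 3.20. B: γ = 1/√(1 − 0.4716²) = 1/√0.7776 = 1.134.
τ_A/τ_B = γ_B/γ_A = 1.134/3.200 = 0.3544, so τ_A/τ_B = 0.3544.

τ_A/τ_B = 0.354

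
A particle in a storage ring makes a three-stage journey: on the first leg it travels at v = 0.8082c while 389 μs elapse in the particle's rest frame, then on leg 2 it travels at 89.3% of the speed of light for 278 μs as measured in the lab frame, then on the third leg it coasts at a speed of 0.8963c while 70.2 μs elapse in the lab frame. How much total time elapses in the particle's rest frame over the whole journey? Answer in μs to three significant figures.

Leg 1: 389 μs is already measured in the particle's rest frame.
Leg 2: β = 0.893; γ = 1/√(1 − 0.893²) = 1/√0.2026 = 2.222; τ_2 = 278/2.222 = 125.1 μs.
Leg 3: γ = 1/√(1 − 0.8963²) = 1/√0.1966 = 2.255; τ_3 = 70.2/2.255 = 31.13 μs.
Total: 389.0 + 125.1 + 31.13 μs.

τ = 545 μs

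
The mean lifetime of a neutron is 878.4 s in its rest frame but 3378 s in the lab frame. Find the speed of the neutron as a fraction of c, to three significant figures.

γ = Δt/τ₀ = 3378/878.4 = 3.846
β = √(1 − 1/γ²) = √(1 − 0.06762) = √0.9324

v = 0.966c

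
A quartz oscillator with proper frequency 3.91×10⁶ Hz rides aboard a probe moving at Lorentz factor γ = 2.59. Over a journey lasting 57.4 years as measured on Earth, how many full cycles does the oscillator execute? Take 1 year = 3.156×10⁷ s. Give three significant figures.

γ = 2.59
The oscillator's own cycle count is N = f × τ where τ is the proper time aboard the probe. τ = Δt/γ = 57.4/2.590 = 22.16 years = 6.994×10⁸ s.
N = 3.91×10⁶ × 6.994×10⁸ = 2.735×10¹⁵.

N = 2.73×10¹⁵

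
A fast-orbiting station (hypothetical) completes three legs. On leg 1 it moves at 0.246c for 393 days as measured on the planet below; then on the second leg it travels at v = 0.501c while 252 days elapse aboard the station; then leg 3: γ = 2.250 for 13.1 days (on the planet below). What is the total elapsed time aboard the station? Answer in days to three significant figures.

τ = 639 days

Leg 1: γ = 1/√(1 − 0.246²) = 1/√0.9395 = 1.032; τ_1 = 393/1.032 = 380.9 days.
Leg 2: 252 days is already measured aboard the station.
Leg 3: γ = 2.250; τ_3 = 13.1/2.250 = 5.822 days.
Total: 380.9 + 252.0 + 5.822 days.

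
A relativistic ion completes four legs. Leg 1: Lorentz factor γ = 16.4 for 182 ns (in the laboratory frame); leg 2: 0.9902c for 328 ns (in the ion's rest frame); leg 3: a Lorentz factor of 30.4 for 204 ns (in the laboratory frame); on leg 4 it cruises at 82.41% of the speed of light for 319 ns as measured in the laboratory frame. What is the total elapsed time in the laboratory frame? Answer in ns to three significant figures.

Leg 1: 182 ns is already measured in the laboratory frame.
Leg 2: γ = 1/√(1 − 0.9902²) = 1/√0.01950 = 7.160; Δt_2 = 7.160 × 328 = 2349 ns.
Leg 3: 204 ns is already measured in the laboratory frame.
Leg 4: 319 ns is already measured in the laboratory frame.
Total: 182.0 + 2349 + 204.0 + 319.0 ns.

Δt = 3050 ns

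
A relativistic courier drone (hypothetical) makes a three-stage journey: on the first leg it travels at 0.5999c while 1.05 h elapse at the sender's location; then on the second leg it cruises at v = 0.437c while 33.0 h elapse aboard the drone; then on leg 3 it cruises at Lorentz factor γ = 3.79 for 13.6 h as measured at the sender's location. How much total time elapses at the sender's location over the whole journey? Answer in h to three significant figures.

Leg 1: 1.05 h is already measured at the sender's location.
Leg 2: γ = 1/√(1 − 0.437²) = 1/√0.8090 = 1.112; Δt_2 = 1.112 × 33.0 = 36.69 h.
Leg 3: 13.6 h is already measured at the sender's location.
Total: 1.050 + 36.69 + 13.60 h.

Δt = 51.3 h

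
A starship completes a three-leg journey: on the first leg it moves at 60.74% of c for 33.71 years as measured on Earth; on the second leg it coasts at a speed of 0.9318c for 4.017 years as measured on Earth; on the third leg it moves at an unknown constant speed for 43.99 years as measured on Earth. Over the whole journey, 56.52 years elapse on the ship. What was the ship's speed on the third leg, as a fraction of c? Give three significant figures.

β = 0.766

Leg 1: β = 0.6074; γ = 1/√(1 − 0.6074²) = 1/√0.6311 = 1.259; τ_1 = 33.71/1.259 = 26.78 years.
Leg 2: γ = 1/√(1 − 0.9318²) = 1/√0.1317 = 2.755; τ_2 = 4.017/2.755 = 1.458 years.
Leg 3: speed unknown; τ_3 = 43.99/γ_3.
Total proper time: 26.78 + 1.458 + τ_3 = 56.52, so τ_3 = 56.52 − 28.24 = 28.28 years.
γ_3 = 43.99/28.28 = 1.555; β = √(1 − 1/γ²) = √0.5866.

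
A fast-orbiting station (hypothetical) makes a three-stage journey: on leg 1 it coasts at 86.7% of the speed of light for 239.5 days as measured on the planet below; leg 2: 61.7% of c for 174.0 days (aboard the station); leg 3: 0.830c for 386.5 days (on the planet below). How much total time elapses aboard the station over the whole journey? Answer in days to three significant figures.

Leg 1: β = 0.867; γ = 1/√(1 − 0.867²) = 1/√0.2483 = 2.007; τ_1 = 239.5/2.007 = 119.3 days.
Leg 2: 174.0 days is already measured aboard the station.
Leg 3: γ = 1/√(1 − 0.830²) = 1/√0.3111 = 1.793; τ_3 = 386.5/1.793 = 215.6 days.
Total: 119.3 + 174.0 + 215.6 days.

τ = 509 days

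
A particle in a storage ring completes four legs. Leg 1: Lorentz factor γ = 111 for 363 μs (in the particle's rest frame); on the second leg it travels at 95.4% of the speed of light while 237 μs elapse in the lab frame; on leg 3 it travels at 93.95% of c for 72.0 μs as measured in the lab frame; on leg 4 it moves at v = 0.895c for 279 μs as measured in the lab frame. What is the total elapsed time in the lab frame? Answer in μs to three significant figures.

Δt = 4.09×10⁴ μs

Leg 1: γ = 111; Δt_1 = 111.0 × 363 = 4.029×10⁴ μs.
Leg 2: 237 μs is already measured in the lab frame.
Leg 3: 72.0 μs is already measured in the lab frame.
Leg 4: 279 μs is already measured in the lab frame.
Total: 4.029×10⁴ + 237.0 + 72.00 + 279.0 μs.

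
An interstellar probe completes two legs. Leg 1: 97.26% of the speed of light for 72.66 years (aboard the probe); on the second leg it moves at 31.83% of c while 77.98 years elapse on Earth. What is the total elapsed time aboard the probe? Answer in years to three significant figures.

Leg 1: 72.66 years is already measured aboard the probe.
Leg 2: β = 0.3183; γ = 1/√(1 − 0.3183²) = 1/√0.8987 = 1.055; τ_2 = 77.98/1.055 = 73.92 years.
Total: 72.66 + 73.92 years.

τ = 147 years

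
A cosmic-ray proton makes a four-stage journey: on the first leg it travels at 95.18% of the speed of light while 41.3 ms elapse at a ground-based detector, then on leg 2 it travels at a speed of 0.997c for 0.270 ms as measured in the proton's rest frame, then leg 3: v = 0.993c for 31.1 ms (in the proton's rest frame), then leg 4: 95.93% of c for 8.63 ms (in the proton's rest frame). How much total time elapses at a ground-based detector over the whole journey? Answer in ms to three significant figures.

Leg 1: 41.3 ms is already measured at a ground-based detector.
Leg 2: γ = 1/√(1 − 0.997²) = 1/√0.005991 = 12.92; Δt_2 = 12.92 × 0.270 = 3.488 ms.
Leg 3: γ = 1/√(1 − 0.993²) = 1/√0.01395 = 8.466; Δt_3 = 8.466 × 31.1 = 263.3 ms.
Leg 4: β = 0.9593; γ = 1/√(1 − 0.9593²) = 1/√0.07974 = 3.541; Δt_4 = 3.541 × 8.63 = 30.56 ms.
Total: 41.30 + 3.488 + 263.3 + 30.56 ms.

Δt = 339 ms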